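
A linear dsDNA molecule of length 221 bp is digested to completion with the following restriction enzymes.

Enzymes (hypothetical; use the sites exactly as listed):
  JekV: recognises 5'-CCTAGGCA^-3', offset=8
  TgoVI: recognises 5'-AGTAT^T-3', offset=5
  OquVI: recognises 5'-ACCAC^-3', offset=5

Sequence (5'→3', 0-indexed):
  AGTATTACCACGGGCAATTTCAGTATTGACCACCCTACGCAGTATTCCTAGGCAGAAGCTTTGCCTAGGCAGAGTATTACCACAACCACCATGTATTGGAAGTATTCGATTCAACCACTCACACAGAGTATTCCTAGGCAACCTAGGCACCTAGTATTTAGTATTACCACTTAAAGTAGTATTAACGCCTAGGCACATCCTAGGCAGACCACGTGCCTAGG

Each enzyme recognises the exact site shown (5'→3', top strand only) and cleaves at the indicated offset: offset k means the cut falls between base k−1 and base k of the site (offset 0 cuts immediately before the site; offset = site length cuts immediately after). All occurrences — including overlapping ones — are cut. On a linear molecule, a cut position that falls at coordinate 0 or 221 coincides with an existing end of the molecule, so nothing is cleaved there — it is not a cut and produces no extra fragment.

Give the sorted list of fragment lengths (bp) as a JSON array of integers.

Site scan:
  JekV (CCTAGGCA, off=8): starts [46, 63, 132, 141, 187, 198] → cuts [54, 71, 140, 149, 195, 206]
  TgoVI (AGTATT, off=5): starts [0, 21, 40, 72, 100, 126, 152, 159, 177] → cuts [5, 26, 45, 77, 105, 131, 157, 164, 182]
  OquVI (ACCAC, off=5): starts [6, 28, 78, 84, 113, 165, 207] → cuts [11, 33, 83, 89, 118, 170, 212]

All cut coordinates (distinct, sorted): [5, 11, 26, 33, 45, 54, 71, 77, 83, 89, 105, 118, 131, 140, 149, 157, 164, 170, 182, 195, 206, 212]

Fragments:
  [0,5): 5 bp
  [5,11): 6 bp
  [11,26): 15 bp
  [26,33): 7 bp
  [33,45): 12 bp
  [45,54): 9 bp
  [54,71): 17 bp
  [71,77): 6 bp
  [77,83): 6 bp
  [83,89): 6 bp
  [89,105): 16 bp
  [105,118): 13 bp
  [118,131): 13 bp
  [131,140): 9 bp
  [140,149): 9 bp
  [149,157): 8 bp
  [157,164): 7 bp
  [164,170): 6 bp
  [170,182): 12 bp
  [182,195): 13 bp
  [195,206): 11 bp
  [206,212): 6 bp
  [212,221): 9 bp

[5,6,6,6,6,6,6,7,7,8,9,9,9,9,11,12,12,13,13,13,15,16,17]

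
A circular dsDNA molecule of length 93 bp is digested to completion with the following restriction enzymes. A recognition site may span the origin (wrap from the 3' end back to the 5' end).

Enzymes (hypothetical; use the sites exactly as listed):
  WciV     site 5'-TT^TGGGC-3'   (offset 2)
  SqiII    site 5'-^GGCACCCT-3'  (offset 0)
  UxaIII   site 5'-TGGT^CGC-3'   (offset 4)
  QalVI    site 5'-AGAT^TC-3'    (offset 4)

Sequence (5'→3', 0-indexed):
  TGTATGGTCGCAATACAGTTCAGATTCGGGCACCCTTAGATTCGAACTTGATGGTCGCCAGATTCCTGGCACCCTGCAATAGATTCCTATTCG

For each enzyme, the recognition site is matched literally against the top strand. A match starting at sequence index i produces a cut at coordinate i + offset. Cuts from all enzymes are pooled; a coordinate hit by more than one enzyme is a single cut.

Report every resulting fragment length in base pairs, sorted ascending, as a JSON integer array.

[3,4,8,13,14,17,17,17]

Scan for sites:
  WciV (TTTGGGC, off=2): no sites
  SqiII (GGCACCCT, off=0): starts [28, 67] → cuts [28, 67]
  UxaIII (TGGTCGC, off=4): starts [4, 51] → cuts [8, 55]
  QalVI (AGATTC, off=4): starts [21, 37, 59, 80] → cuts [25, 41, 63, 84]

Pooled cuts: [8, 25, 28, 41, 55, 63, 67, 84]

Fragments:
  8→25: 17 bp
  25→28: 3 bp
  28→41: 13 bp
  41→55: 14 bp
  55→63: 8 bp
  63→67: 4 bp
  67→84: 17 bp
  84→8 (wrap): 93-84+8 = 17 bp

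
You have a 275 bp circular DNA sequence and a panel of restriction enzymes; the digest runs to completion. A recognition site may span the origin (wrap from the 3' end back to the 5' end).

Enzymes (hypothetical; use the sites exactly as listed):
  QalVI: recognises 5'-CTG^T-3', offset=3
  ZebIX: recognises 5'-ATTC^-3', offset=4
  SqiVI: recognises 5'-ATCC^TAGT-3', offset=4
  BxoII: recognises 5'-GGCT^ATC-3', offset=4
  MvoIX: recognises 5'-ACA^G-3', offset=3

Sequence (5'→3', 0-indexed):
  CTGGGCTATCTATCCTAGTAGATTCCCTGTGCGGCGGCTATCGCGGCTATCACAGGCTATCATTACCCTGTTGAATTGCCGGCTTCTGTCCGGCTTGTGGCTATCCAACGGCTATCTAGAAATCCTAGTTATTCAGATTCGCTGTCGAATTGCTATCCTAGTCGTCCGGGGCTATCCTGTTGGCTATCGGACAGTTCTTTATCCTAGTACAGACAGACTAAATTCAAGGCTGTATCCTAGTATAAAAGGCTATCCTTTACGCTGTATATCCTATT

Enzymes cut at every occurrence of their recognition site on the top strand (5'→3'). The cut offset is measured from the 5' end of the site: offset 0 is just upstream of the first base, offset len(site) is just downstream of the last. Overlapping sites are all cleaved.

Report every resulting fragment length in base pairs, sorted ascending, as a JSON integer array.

[4,4,4,4,5,6,6,6,6,6,7,7,8,8,9,9,10,10,10,11,11,12,12,12,13,14,14,14,15,18]

Site scan:
  QalVI (CTGT, off=3): starts [26, 67, 85, 141, 176, 229, 261] → cuts [29, 70, 88, 144, 179, 232, 264]
  ZebIX (ATTC, off=4): starts [21, 130, 136, 221, 272] → cuts [1, 25, 134, 140, 225]
  SqiVI (ATCCTAGT, off=4): starts [11, 121, 154, 200, 233] → cuts [15, 125, 158, 204, 237]
  BxoII (GGCTATC, off=4): starts [3, 35, 44, 54, 98, 109, 169, 181, 247] → cuts [7, 39, 48, 58, 102, 113, 173, 185, 251]
  MvoIX (ACAG, off=3): starts [51, 190, 208, 212] → cuts [54, 193, 211, 215]

All cut coordinates (distinct, sorted): [1, 7, 15, 25, 29, 39, 48, 54, 58, 70, 88, 102, 113, 125, 134, 140, 144, 158, 173, 179, 185, 193, 204, 211, 215, 225, 232, 237, 251, 264]

Fragment lengths:
  1→7: 6 bp
  7→15: 8 bp
  15→25: 10 bp
  25→29: 4 bp
  29→39: 10 bp
  39→48: 9 bp
  48→54: 6 bp
  54→58: 4 bp
  58→70: 12 bp
  70→88: 18 bp
  88→102: 14 bp
  102→113: 11 bp
  113→125: 12 bp
  125→134: 9 bp
  134→140: 6 bp
  140→144: 4 bp
  144→158: 14 bp
  158→173: 15 bp
  173→179: 6 bp
  179→185: 6 bp
  185→193: 8 bp
  193→204: 11 bp
  204→211: 7 bp
  211→215: 4 bp
  215→225: 10 bp
  225→232: 7 bp
  232→237: 5 bp
  237→251: 14 bp
  251→264: 13 bp
  264→1 (wrap): 275-264+1 = 12 bp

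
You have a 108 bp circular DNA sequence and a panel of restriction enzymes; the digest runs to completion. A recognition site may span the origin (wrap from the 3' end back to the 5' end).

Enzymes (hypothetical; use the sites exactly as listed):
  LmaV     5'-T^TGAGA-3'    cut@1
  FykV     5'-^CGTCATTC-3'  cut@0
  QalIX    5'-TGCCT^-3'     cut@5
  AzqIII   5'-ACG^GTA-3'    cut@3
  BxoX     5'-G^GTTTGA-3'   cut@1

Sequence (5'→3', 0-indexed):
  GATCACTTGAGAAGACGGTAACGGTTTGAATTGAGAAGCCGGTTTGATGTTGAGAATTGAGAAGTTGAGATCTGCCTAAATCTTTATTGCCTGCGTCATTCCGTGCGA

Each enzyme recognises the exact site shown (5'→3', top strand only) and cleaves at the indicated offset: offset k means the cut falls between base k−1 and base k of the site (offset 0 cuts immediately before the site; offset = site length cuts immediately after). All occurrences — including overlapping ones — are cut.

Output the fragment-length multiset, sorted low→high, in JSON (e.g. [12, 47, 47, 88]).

[1,6,7,8,8,9,10,10,12,15,22]

Per-enzyme occurrences:
  LmaV TTGAGA/1: at [6, 30, 49, 56, 64] ⇒ [7, 31, 50, 57, 65]
  FykV CGTCATTC/0: at [93] ⇒ [93]
  QalIX TGCCT/5: at [72, 87] ⇒ [77, 92]
  AzqIII ACGGTA/3: at [14] ⇒ [17]
  BxoX GGTTTGA/1: at [22, 40] ⇒ [23, 41]

All cut coordinates (distinct, sorted): [7, 17, 23, 31, 41, 50, 57, 65, 77, 92, 93]

Fragments:
  7→17: 10 bp
  17→23: 6 bp
  23→31: 8 bp
  31→41: 10 bp
  41→50: 9 bp
  50→57: 7 bp
  57→65: 8 bp
  65→77: 12 bp
  77→92: 15 bp
  92→93: 1 bp
  93→7 (wrap): 108-93+7 = 22 bp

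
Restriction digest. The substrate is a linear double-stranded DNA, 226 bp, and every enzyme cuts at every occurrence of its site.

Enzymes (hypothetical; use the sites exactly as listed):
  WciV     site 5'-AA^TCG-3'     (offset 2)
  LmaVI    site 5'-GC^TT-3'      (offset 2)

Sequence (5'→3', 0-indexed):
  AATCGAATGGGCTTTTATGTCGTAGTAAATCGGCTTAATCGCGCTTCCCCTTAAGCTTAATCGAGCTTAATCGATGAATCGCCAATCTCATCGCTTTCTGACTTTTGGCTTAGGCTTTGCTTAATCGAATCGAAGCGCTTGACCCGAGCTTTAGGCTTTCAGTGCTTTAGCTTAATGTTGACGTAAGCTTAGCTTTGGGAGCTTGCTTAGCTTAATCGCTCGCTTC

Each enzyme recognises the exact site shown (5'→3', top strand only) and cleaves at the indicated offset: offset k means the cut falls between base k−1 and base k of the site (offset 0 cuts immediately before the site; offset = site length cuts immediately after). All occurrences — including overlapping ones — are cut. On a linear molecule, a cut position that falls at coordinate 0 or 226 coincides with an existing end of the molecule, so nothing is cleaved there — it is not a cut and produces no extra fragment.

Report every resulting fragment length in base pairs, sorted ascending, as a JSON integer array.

Site scan:
  WciV (AATCG, off=2): starts [0, 27, 36, 58, 68, 76, 122, 127, 213] → cuts [2, 29, 38, 60, 70, 78, 124, 129, 215]
  LmaVI (GCTT, off=2): starts [10, 32, 42, 54, 64, 92, 107, 113, 118, 136, 147, 154, 163, 169, 186, 191, 200, 204, 209, 221] → cuts [12, 34, 44, 56, 66, 94, 109, 115, 120, 138, 149, 156, 165, 171, 188, 193, 202, 206, 211, 223]

All cut coordinates (distinct, sorted): [2, 12, 29, 34, 38, 44, 56, 60, 66, 70, 78, 94, 109, 115, 120, 124, 129, 138, 149, 156, 165, 171, 188, 193, 202, 206, 211, 215, 223]

Fragments:
  [0,2): 2 bp
  [2,12): 10 bp
  [12,29): 17 bp
  [29,34): 5 bp
  [34,38): 4 bp
  [38,44): 6 bp
  [44,56): 12 bp
  [56,60): 4 bp
  [60,66): 6 bp
  [66,70): 4 bp
  [70,78): 8 bp
  [78,94): 16 bp
  [94,109): 15 bp
  [109,115): 6 bp
  [115,120): 5 bp
  [120,124): 4 bp
  [124,129): 5 bp
  [129,138): 9 bp
  [138,149): 11 bp
  [149,156): 7 bp
  [156,165): 9 bp
  [165,171): 6 bp
  [171,188): 17 bp
  [188,193): 5 bp
  [193,202): 9 bp
  [202,206): 4 bp
  [206,211): 5 bp
  [211,215): 4 bp
  [215,223): 8 bp
  [223,226): 3 bp

[2,3,4,4,4,4,4,4,5,5,5,5,5,6,6,6,6,7,8,8,9,9,9,10,11,12,15,16,17,17]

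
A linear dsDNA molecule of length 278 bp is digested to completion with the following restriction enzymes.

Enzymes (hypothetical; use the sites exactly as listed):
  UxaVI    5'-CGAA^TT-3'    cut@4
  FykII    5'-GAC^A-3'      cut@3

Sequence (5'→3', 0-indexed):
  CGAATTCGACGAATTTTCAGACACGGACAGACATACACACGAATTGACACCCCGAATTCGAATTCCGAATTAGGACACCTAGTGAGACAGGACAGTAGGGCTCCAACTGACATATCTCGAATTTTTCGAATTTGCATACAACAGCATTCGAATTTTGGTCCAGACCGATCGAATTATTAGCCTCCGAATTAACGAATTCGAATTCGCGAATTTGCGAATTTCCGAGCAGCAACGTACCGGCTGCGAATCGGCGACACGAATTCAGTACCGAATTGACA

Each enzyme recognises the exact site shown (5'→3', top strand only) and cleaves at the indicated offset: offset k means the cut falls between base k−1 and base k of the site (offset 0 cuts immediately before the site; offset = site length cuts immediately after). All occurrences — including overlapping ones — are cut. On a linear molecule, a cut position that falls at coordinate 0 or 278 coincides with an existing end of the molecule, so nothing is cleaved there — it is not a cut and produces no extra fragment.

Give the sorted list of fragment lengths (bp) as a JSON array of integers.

Scan for sites:
  UxaVI (CGAATT, off=4): starts [0, 9, 39, 52, 58, 65, 117, 126, 148, 169, 184, 192, 198, 206, 214, 256, 268] → cuts [4, 13, 43, 56, 62, 69, 121, 130, 152, 173, 188, 196, 202, 210, 218, 260, 272]
  FykII (GACA, off=3): starts [19, 25, 29, 45, 73, 85, 90, 108, 252, 274] → cuts [22, 28, 32, 48, 76, 88, 93, 111, 255, 277]

All cut coordinates (distinct, sorted): [4, 13, 22, 28, 32, 43, 48, 56, 62, 69, 76, 88, 93, 111, 121, 130, 152, 173, 188, 196, 202, 210, 218, 255, 260, 272, 277]

Fragment lengths:
  [0,4): 4 bp
  [4,13): 9 bp
  [13,22): 9 bp
  [22,28): 6 bp
  [28,32): 4 bp
  [32,43): 11 bp
  [43,48): 5 bp
  [48,56): 8 bp
  [56,62): 6 bp
  [62,69): 7 bp
  [69,76): 7 bp
  [76,88): 12 bp
  [88,93): 5 bp
  [93,111): 18 bp
  [111,121): 10 bp
  [121,130): 9 bp
  [130,152): 22 bp
  [152,173): 21 bp
  [173,188): 15 bp
  [188,196): 8 bp
  [196,202): 6 bp
  [202,210): 8 bp
  [210,218): 8 bp
  [218,255): 37 bp
  [255,260): 5 bp
  [260,272): 12 bp
  [272,277): 5 bp
  [277,278): 1 bp

[1,4,4,5,5,5,5,6,6,6,7,7,8,8,8,8,9,9,9,10,11,12,12,15,18,21,22,37]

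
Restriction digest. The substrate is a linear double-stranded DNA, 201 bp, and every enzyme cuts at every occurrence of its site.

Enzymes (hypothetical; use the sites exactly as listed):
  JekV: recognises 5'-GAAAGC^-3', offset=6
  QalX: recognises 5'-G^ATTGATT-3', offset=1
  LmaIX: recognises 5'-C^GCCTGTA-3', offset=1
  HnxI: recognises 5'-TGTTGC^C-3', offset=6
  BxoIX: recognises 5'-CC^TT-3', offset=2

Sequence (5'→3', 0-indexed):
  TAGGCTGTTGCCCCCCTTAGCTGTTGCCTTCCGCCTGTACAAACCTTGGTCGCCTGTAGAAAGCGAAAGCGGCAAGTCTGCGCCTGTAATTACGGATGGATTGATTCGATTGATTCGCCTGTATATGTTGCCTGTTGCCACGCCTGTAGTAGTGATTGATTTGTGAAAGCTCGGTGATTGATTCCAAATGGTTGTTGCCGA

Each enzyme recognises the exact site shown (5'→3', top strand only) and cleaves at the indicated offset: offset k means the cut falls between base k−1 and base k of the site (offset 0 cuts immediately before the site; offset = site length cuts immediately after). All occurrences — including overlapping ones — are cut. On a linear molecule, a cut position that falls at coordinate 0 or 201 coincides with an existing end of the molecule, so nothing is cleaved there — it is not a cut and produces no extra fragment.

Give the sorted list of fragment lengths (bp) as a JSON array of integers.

[1,3,3,4,5,6,6,6,7,8,9,11,11,11,13,13,13,15,16,18,22]

Site scan:
  JekV (GAAAGC, off=6): starts [58, 64, 164] → cuts [64, 70, 170]
  QalX (GATTGATT, off=1): starts [98, 107, 153, 175] → cuts [99, 108, 154, 176]
  LmaIX (CGCCTGTA, off=1): starts [31, 50, 80, 115, 140] → cuts [32, 51, 81, 116, 141]
  HnxI (TGTTGCC, off=6): starts [5, 21, 125, 132, 192] → cuts [11, 27, 131, 138, 198]
  BxoIX (CCTT, off=2): starts [14, 26, 43] → cuts [16, 28, 45]

Pooled cuts: [11, 16, 27, 28, 32, 45, 51, 64, 70, 81, 99, 108, 116, 131, 138, 141, 154, 170, 176, 198]

Fragment lengths:
  [0,11): 11 bp
  [11,16): 5 bp
  [16,27): 11 bp
  [27,28): 1 bp
  [28,32): 4 bp
  [32,45): 13 bp
  [45,51): 6 bp
  [51,64): 13 bp
  [64,70): 6 bp
  [70,81): 11 bp
  [81,99): 18 bp
  [99,108): 9 bp
  [108,116): 8 bp
  [116,131): 15 bp
  [131,138): 7 bp
  [138,141): 3 bp
  [141,154): 13 bp
  [154,170): 16 bp
  [170,176): 6 bp
  [176,198): 22 bp
  [198,201): 3 bp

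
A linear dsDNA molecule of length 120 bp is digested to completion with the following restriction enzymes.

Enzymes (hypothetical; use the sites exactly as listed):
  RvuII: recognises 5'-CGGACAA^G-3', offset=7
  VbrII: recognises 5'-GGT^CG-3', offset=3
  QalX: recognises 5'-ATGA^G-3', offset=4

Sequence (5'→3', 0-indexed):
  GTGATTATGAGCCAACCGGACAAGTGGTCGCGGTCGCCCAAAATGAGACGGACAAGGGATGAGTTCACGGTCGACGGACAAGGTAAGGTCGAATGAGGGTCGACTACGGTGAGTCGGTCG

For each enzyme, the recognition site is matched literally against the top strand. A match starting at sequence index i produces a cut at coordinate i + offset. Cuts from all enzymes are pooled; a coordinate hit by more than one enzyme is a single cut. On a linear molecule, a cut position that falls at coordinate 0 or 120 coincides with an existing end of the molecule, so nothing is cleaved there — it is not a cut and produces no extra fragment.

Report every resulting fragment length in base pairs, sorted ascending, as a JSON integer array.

Scan for sites:
  RvuII CGGACAAG/7: at [16, 48, 74] ⇒ [23, 55, 81]
  VbrII GGTCG/3: at [25, 31, 68, 86, 97, 115] ⇒ [28, 34, 71, 89, 100, 118]
  QalX ATGAG/4: at [6, 42, 58, 92] ⇒ [10, 46, 62, 96]

All cut coordinates (distinct, sorted): [10, 23, 28, 34, 46, 55, 62, 71, 81, 89, 96, 100, 118]

Fragment lengths:
  [0,10): 10 bp
  [10,23): 13 bp
  [23,28): 5 bp
  [28,34): 6 bp
  [34,46): 12 bp
  [46,55): 9 bp
  [55,62): 7 bp
  [62,71): 9 bp
  [71,81): 10 bp
  [81,89): 8 bp
  [89,96): 7 bp
  [96,100): 4 bp
  [100,118): 18 bp
  [118,120): 2 bp

[2,4,5,6,7,7,8,9,9,10,10,12,13,18]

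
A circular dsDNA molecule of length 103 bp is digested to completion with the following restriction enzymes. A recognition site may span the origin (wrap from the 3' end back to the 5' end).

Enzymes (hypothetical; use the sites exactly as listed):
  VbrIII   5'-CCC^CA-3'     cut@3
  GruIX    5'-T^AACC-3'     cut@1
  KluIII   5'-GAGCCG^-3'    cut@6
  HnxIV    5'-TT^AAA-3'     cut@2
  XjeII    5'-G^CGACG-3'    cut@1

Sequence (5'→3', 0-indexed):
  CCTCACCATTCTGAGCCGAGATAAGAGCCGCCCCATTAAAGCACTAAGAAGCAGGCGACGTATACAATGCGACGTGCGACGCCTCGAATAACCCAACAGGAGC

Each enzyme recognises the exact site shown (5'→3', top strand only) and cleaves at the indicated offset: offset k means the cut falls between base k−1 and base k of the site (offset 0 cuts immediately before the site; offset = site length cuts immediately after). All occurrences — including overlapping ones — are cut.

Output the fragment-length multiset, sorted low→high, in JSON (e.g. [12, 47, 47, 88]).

Scan for sites:
  VbrIII (CCCCA, off=3): starts [30] → cuts [33]
  GruIX (TAACC, off=1): starts [88] → cuts [89]
  KluIII (GAGCCG, off=6): starts [12, 24] → cuts [18, 30]
  HnxIV (TTAAA, off=2): starts [35] → cuts [37]
  XjeII (GCGACG, off=1): starts [54, 68, 75] → cuts [55, 69, 76]

Pooled cuts: [18, 30, 33, 37, 55, 69, 76, 89]

Fragment lengths:
  18→30: 12 bp
  30→33: 3 bp
  33→37: 4 bp
  37→55: 18 bp
  55→69: 14 bp
  69→76: 7 bp
  76→89: 13 bp
  89→18 (wrap): 103-89+18 = 32 bp

[3,4,7,12,13,14,18,32]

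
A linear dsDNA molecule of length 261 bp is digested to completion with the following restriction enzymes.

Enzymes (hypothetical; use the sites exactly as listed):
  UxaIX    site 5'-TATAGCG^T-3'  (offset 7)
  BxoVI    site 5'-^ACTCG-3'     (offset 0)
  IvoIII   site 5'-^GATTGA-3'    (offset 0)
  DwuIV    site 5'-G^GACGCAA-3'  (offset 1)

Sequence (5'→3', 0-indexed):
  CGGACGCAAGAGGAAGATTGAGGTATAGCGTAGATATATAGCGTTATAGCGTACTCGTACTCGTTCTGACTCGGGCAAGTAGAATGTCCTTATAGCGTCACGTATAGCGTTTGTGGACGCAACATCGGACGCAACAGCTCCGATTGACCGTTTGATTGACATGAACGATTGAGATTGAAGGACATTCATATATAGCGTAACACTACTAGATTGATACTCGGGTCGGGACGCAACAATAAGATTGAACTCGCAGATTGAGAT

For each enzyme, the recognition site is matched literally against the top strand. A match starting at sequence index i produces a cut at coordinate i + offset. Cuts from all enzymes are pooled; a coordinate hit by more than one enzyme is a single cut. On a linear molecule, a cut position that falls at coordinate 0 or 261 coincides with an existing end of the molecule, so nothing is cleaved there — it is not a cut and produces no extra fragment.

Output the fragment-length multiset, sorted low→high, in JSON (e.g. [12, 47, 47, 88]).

[1,2,6,6,6,6,7,7,8,9,10,11,11,12,12,12,13,13,13,13,14,15,25,29]

Scan for sites:
  UxaIX TATAGCGT/7: at [23, 36, 44, 90, 102, 190] ⇒ [30, 43, 51, 97, 109, 197]
  BxoVI ACTCG/0: at [52, 58, 68, 215, 245] ⇒ [52, 58, 68, 215, 245]
  IvoIII GATTGA/0: at [15, 141, 153, 166, 172, 208, 239, 252] ⇒ [15, 141, 153, 166, 172, 208, 239, 252]
  DwuIV GGACGCAA/1: at [1, 114, 126, 225] ⇒ [2, 115, 127, 226]

All cut coordinates (distinct, sorted): [2, 15, 30, 43, 51, 52, 58, 68, 97, 109, 115, 127, 141, 153, 166, 172, 197, 208, 215, 226, 239, 245, 252]

Fragment lengths:
  [0,2): 2 bp
  [2,15): 13 bp
  [15,30): 15 bp
  [30,43): 13 bp
  [43,51): 8 bp
  [51,52): 1 bp
  [52,58): 6 bp
  [58,68): 10 bp
  [68,97): 29 bp
  [97,109): 12 bp
  [109,115): 6 bp
  [115,127): 12 bp
  [127,141): 14 bp
  [141,153): 12 bp
  [153,166): 13 bp
  [166,172): 6 bp
  [172,197): 25 bp
  [197,208): 11 bp
  [208,215): 7 bp
  [215,226): 11 bp
  [226,239): 13 bp
  [239,245): 6 bp
  [245,252): 7 bp
  [252,261): 9 bp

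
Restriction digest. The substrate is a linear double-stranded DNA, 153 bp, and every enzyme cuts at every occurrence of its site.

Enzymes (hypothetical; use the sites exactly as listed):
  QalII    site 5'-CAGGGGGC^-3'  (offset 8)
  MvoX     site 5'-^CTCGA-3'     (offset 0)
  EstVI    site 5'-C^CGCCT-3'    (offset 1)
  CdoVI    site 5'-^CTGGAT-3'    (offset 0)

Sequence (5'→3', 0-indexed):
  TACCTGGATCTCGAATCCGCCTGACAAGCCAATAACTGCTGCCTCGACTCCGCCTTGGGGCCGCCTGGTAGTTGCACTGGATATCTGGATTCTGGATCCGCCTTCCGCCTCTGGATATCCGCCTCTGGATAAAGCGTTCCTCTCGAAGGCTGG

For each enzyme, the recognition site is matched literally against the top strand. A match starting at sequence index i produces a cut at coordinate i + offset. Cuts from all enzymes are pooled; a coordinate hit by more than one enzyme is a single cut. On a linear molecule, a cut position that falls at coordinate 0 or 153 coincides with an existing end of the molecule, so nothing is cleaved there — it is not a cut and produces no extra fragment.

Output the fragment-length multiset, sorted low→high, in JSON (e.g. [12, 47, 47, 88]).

Per-enzyme occurrences:
  QalII (CAGGGGGC, off=8): no sites
  MvoX CTCGA/0: at [9, 42, 141] ⇒ [9, 42, 141]
  EstVI CCGCCT/1: at [16, 49, 60, 97, 104, 118] ⇒ [17, 50, 61, 98, 105, 119]
  CdoVI CTGGAT/0: at [3, 76, 84, 91, 110, 124] ⇒ [3, 76, 84, 91, 110, 124]

All cut coordinates (distinct, sorted): [3, 9, 17, 42, 50, 61, 76, 84, 91, 98, 105, 110, 119, 124, 141]

Fragment lengths:
  [0,3): 3 bp
  [3,9): 6 bp
  [9,17): 8 bp
  [17,42): 25 bp
  [42,50): 8 bp
  [50,61): 11 bp
  [61,76): 15 bp
  [76,84): 8 bp
  [84,91): 7 bp
  [91,98): 7 bp
  [98,105): 7 bp
  [105,110): 5 bp
  [110,119): 9 bp
  [119,124): 5 bp
  [124,141): 17 bp
  [141,153): 12 bp

[3,5,5,6,7,7,7,8,8,8,9,11,12,15,17,25]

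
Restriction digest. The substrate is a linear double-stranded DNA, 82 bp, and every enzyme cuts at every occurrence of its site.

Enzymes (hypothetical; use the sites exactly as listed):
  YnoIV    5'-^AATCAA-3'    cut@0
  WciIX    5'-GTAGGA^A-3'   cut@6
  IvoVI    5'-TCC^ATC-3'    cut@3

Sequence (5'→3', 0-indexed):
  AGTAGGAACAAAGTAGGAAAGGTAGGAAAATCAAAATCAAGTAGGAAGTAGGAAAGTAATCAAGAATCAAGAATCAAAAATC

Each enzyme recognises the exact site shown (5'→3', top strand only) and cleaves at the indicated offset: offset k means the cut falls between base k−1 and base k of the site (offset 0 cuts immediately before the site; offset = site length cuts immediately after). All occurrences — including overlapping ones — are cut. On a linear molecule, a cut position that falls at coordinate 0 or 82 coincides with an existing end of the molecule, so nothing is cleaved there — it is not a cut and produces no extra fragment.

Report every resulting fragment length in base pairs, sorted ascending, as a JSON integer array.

Site scan:
  YnoIV AATCAA/0: at [28, 34, 57, 64, 71] ⇒ [28, 34, 57, 64, 71]
  WciIX GTAGGAA/6: at [1, 12, 21, 40, 47] ⇒ [7, 18, 27, 46, 53]
  IvoVI (TCCATC, off=3): no sites

All cut coordinates (distinct, sorted): [7, 18, 27, 28, 34, 46, 53, 57, 64, 71]

Fragment lengths:
  [0,7): 7 bp
  [7,18): 11 bp
  [18,27): 9 bp
  [27,28): 1 bp
  [28,34): 6 bp
  [34,46): 12 bp
  [46,53): 7 bp
  [53,57): 4 bp
  [57,64): 7 bp
  [64,71): 7 bp
  [71,82): 11 bp

[1,4,6,7,7,7,7,9,11,11,12]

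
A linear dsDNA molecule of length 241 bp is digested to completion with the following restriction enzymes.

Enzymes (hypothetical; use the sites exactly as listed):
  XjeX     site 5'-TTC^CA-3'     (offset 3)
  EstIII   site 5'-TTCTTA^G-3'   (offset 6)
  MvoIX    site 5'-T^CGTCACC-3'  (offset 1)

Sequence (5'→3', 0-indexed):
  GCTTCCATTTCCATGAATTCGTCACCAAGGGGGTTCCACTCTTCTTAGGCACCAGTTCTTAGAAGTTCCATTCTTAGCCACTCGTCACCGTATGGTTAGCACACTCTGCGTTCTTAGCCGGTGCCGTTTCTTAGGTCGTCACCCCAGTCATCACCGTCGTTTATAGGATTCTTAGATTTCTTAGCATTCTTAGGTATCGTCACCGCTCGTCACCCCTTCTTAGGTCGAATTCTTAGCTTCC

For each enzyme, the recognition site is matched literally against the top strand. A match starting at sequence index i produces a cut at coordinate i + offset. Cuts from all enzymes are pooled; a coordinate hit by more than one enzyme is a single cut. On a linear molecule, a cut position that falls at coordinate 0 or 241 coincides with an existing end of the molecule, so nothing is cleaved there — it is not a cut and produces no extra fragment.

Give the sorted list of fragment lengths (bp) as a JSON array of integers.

[3,5,5,6,6,6,7,8,8,9,9,10,11,13,14,15,17,17,34,38]

Site scan:
  XjeX (TTCCA, off=3): starts [2, 8, 33, 65] → cuts [5, 11, 36, 68]
  EstIII (TTCTTAG, off=6): starts [41, 55, 70, 110, 127, 168, 177, 186, 216, 229] → cuts [47, 61, 76, 116, 133, 174, 183, 192, 222, 235]
  MvoIX (TCGTCACC, off=1): starts [18, 81, 135, 196, 206] → cuts [19, 82, 136, 197, 207]

Pooled cuts: [5, 11, 19, 36, 47, 61, 68, 76, 82, 116, 133, 136, 174, 183, 192, 197, 207, 222, 235]

Fragment lengths:
  [0,5): 5 bp
  [5,11): 6 bp
  [11,19): 8 bp
  [19,36): 17 bp
  [36,47): 11 bp
  [47,61): 14 bp
  [61,68): 7 bp
  [68,76): 8 bp
  [76,82): 6 bp
  [82,116): 34 bp
  [116,133): 17 bp
  [133,136): 3 bp
  [136,174): 38 bp
  [174,183): 9 bp
  [183,192): 9 bp
  [192,197): 5 bp
  [197,207): 10 bp
  [207,222): 15 bp
  [222,235): 13 bp
  [235,241): 6 bp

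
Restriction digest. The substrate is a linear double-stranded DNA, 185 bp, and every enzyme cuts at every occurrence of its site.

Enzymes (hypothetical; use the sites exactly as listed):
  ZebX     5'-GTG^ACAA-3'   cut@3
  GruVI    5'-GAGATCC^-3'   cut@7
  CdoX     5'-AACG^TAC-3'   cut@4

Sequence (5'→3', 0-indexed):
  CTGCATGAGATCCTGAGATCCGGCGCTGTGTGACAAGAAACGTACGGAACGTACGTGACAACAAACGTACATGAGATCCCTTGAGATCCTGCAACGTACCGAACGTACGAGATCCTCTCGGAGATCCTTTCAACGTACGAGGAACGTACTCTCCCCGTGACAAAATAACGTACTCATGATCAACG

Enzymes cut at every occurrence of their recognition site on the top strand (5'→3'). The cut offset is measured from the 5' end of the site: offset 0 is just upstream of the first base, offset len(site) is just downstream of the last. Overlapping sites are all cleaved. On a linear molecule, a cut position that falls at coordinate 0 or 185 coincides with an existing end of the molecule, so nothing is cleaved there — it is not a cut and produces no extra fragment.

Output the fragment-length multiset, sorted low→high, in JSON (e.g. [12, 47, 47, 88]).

Site scan:
  ZebX (GTGACAA, off=3): starts [29, 54, 156] → cuts [32, 57, 159]
  GruVI (GAGATCC, off=7): starts [6, 14, 72, 82, 108, 120] → cuts [13, 21, 79, 89, 115, 127]
  CdoX (AACGTAC, off=4): starts [38, 47, 63, 92, 101, 131, 142, 166] → cuts [42, 51, 67, 96, 105, 135, 146, 170]

Pooled cuts: [13, 21, 32, 42, 51, 57, 67, 79, 89, 96, 105, 115, 127, 135, 146, 159, 170]

Fragments:
  [0,13): 13 bp
  [13,21): 8 bp
  [21,32): 11 bp
  [32,42): 10 bp
  [42,51): 9 bp
  [51,57): 6 bp
  [57,67): 10 bp
  [67,79): 12 bp
  [79,89): 10 bp
  [89,96): 7 bp
  [96,105): 9 bp
  [105,115): 10 bp
  [115,127): 12 bp
  [127,135): 8 bp
  [135,146): 11 bp
  [146,159): 13 bp
  [159,170): 11 bp
  [170,185): 15 bp

[6,7,8,8,9,9,10,10,10,10,11,11,11,12,12,13,13,15]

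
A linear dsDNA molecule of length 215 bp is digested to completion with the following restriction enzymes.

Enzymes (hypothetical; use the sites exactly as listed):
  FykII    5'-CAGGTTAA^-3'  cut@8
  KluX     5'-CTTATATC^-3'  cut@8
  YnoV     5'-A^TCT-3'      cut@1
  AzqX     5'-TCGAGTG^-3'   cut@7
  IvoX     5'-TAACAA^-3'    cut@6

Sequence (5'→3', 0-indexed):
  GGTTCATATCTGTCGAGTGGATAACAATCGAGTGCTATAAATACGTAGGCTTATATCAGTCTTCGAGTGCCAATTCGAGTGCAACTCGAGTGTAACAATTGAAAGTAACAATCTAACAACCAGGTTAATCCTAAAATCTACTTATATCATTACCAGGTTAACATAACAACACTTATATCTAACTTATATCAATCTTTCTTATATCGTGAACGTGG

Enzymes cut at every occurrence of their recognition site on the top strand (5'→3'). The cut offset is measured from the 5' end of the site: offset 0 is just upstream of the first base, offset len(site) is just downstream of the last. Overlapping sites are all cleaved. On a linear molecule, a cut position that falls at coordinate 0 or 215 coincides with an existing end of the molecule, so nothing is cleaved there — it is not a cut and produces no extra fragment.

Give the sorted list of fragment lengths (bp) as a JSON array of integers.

Scan for sites:
  FykII CAGGTTAA/8: at [120, 153] ⇒ [128, 161]
  KluX CTTATATC/8: at [49, 140, 171, 182, 197] ⇒ [57, 148, 179, 190, 205]
  YnoV ATCT/1: at [7, 110, 135, 176, 191] ⇒ [8, 111, 136, 177, 192]
  AzqX TCGAGTG/7: at [12, 27, 62, 74, 85] ⇒ [19, 34, 69, 81, 92]
  IvoX TAACAA/6: at [21, 92, 105, 113, 163] ⇒ [27, 98, 111, 119, 169]

All cut coordinates (distinct, sorted): [8, 19, 27, 34, 57, 69, 81, 92, 98, 111, 119, 128, 136, 148, 161, 169, 177, 179, 190, 192, 205]

Fragments:
  [0,8): 8 bp
  [8,19): 11 bp
  [19,27): 8 bp
  [27,34): 7 bp
  [34,57): 23 bp
  [57,69): 12 bp
  [69,81): 12 bp
  [81,92): 11 bp
  [92,98): 6 bp
  [98,111): 13 bp
  [111,119): 8 bp
  [119,128): 9 bp
  [128,136): 8 bp
  [136,148): 12 bp
  [148,161): 13 bp
  [161,169): 8 bp
  [169,177): 8 bp
  [177,179): 2 bp
  [179,190): 11 bp
  [190,192): 2 bp
  [192,205): 13 bp
  [205,215): 10 bp

[2,2,6,7,8,8,8,8,8,8,9,10,11,11,11,12,12,12,13,13,13,23]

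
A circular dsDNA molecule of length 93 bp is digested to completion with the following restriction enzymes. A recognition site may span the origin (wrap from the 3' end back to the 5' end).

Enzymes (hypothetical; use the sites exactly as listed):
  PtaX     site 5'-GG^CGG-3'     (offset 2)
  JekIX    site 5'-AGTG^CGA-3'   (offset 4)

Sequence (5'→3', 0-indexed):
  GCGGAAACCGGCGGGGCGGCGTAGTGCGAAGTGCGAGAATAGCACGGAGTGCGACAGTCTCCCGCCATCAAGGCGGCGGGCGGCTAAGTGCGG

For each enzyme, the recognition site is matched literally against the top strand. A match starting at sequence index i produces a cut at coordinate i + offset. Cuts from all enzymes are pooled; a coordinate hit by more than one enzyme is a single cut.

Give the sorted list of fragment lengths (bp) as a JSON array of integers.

Site scan:
  PtaX (GGCGG, off=2): starts [9, 14, 71, 74, 78, 92] → cuts [1, 11, 16, 73, 76, 80]
  JekIX (AGTGCGA, off=4): starts [22, 29, 47] → cuts [26, 33, 51]

All cut coordinates (distinct, sorted): [1, 11, 16, 26, 33, 51, 73, 76, 80]

Fragment lengths:
  1→11: 10 bp
  11→16: 5 bp
  16→26: 10 bp
  26→33: 7 bp
  33→51: 18 bp
  51→73: 22 bp
  73→76: 3 bp
  76→80: 4 bp
  80→1 (wrap): 93-80+1 = 14 bp

[3,4,5,7,10,10,14,18,22]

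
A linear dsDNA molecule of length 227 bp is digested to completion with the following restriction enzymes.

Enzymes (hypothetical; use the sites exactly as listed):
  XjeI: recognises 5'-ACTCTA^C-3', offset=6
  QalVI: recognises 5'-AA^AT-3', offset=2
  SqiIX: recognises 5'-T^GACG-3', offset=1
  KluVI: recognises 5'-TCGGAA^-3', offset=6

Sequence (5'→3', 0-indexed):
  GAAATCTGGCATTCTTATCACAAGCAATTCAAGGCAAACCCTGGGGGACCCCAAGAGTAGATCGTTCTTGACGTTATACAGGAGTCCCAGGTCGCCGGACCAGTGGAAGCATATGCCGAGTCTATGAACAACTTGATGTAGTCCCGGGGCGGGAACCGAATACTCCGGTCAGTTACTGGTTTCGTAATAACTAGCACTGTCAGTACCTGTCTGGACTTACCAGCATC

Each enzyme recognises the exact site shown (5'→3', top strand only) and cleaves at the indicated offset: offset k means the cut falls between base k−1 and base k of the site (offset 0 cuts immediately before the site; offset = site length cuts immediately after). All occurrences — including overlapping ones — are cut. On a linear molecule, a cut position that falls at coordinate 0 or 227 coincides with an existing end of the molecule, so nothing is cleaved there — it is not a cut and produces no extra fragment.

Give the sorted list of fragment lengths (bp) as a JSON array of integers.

Site scan:
  XjeI (ACTCTAC, off=6): no sites
  QalVI AAAT/2: at [1] ⇒ [3]
  SqiIX TGACG/1: at [68] ⇒ [69]
  KluVI (TCGGAA, off=6): no sites

All cut coordinates (distinct, sorted): [3, 69]

Fragments:
  [0,3): 3 bp
  [3,69): 66 bp
  [69,227): 158 bp

[3,66,158]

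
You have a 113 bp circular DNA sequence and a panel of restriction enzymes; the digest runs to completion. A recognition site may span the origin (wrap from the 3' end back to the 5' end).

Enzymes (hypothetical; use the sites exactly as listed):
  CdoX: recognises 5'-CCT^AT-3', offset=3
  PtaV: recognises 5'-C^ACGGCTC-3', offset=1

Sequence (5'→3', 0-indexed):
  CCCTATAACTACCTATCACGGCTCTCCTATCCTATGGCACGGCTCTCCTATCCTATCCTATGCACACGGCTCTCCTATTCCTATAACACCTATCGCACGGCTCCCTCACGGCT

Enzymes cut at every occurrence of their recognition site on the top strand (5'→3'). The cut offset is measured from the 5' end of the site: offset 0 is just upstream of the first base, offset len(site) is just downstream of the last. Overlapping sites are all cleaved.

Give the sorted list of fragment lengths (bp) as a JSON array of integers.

[3,5,5,5,5,5,6,6,9,10,10,11,11,11,11]

Per-enzyme occurrences:
  CdoX CCTAT/3: at [1, 11, 25, 30, 46, 51, 56, 73, 79, 88] ⇒ [4, 14, 28, 33, 49, 54, 59, 76, 82, 91]
  PtaV CACGGCTC/1: at [16, 37, 64, 95, 106] ⇒ [17, 38, 65, 96, 107]

Pooled cuts: [4, 14, 17, 28, 33, 38, 49, 54, 59, 65, 76, 82, 91, 96, 107]

Fragments:
  4→14: 10 bp
  14→17: 3 bp
  17→28: 11 bp
  28→33: 5 bp
  33→38: 5 bp
  38→49: 11 bp
  49→54: 5 bp
  54→59: 5 bp
  59→65: 6 bp
  65→76: 11 bp
  76→82: 6 bp
  82→91: 9 bp
  91→96: 5 bp
  96→107: 11 bp
  107→4 (wrap): 113-107+4 = 10 bp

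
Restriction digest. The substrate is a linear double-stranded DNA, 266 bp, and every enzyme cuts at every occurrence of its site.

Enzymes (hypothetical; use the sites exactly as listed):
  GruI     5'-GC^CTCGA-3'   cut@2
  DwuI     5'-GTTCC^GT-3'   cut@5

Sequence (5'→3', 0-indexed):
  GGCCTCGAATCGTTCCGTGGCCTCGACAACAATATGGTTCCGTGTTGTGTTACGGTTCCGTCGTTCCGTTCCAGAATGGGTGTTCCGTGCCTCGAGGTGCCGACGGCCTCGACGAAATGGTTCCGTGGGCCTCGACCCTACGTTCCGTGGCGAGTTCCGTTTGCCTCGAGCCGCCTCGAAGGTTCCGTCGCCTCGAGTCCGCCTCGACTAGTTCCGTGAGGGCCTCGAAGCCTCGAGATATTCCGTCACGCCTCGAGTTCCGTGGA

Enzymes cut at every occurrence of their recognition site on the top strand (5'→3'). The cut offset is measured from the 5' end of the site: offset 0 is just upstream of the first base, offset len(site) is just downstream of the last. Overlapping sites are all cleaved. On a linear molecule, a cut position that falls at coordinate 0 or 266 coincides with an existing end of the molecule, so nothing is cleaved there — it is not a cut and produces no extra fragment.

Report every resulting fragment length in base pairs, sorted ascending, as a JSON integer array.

Site scan:
  GruI (GCCTCGA, off=2): starts [1, 19, 88, 105, 128, 162, 172, 189, 200, 221, 229, 249] → cuts [3, 21, 90, 107, 130, 164, 174, 191, 202, 223, 231, 251]
  DwuI (GTTCCGT, off=5): starts [11, 36, 54, 62, 81, 119, 141, 153, 181, 210, 256] → cuts [16, 41, 59, 67, 86, 124, 146, 158, 186, 215, 261]

All cut coordinates (distinct, sorted): [3, 16, 21, 41, 59, 67, 86, 90, 107, 124, 130, 146, 158, 164, 174, 186, 191, 202, 215, 223, 231, 251, 261]

Fragment lengths:
  [0,3): 3 bp
  [3,16): 13 bp
  [16,21): 5 bp
  [21,41): 20 bp
  [41,59): 18 bp
  [59,67): 8 bp
  [67,86): 19 bp
  [86,90): 4 bp
  [90,107): 17 bp
  [107,124): 17 bp
  [124,130): 6 bp
  [130,146): 16 bp
  [146,158): 12 bp
  [158,164): 6 bp
  [164,174): 10 bp
  [174,186): 12 bp
  [186,191): 5 bp
  [191,202): 11 bp
  [202,215): 13 bp
  [215,223): 8 bp
  [223,231): 8 bp
  [231,251): 20 bp
  [251,261): 10 bp
  [261,266): 5 bp

[3,4,5,5,5,6,6,8,8,8,10,10,11,12,12,13,13,16,17,17,18,19,20,20]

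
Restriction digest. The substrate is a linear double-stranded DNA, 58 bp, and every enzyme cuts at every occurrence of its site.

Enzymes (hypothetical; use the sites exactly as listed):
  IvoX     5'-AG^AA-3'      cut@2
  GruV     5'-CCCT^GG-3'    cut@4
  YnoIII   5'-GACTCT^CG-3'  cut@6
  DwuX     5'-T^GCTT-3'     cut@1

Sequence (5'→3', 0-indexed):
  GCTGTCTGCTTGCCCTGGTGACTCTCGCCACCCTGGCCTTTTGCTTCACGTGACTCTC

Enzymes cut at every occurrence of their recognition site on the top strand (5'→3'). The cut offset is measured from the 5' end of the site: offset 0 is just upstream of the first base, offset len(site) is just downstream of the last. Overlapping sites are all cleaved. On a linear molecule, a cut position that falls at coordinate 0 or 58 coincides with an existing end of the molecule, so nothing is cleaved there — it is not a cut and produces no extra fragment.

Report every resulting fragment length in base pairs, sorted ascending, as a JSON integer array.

Per-enzyme occurrences:
  IvoX (AGAA, off=2): no sites
  GruV CCCTGG/4: at [12, 30] ⇒ [16, 34]
  YnoIII GACTCTCG/6: at [19] ⇒ [25]
  DwuX TGCTT/1: at [6, 41] ⇒ [7, 42]

Pooled cuts: [7, 16, 25, 34, 42]

Fragments:
  [0,7): 7 bp
  [7,16): 9 bp
  [16,25): 9 bp
  [25,34): 9 bp
  [34,42): 8 bp
  [42,58): 16 bp

[7,8,9,9,9,16]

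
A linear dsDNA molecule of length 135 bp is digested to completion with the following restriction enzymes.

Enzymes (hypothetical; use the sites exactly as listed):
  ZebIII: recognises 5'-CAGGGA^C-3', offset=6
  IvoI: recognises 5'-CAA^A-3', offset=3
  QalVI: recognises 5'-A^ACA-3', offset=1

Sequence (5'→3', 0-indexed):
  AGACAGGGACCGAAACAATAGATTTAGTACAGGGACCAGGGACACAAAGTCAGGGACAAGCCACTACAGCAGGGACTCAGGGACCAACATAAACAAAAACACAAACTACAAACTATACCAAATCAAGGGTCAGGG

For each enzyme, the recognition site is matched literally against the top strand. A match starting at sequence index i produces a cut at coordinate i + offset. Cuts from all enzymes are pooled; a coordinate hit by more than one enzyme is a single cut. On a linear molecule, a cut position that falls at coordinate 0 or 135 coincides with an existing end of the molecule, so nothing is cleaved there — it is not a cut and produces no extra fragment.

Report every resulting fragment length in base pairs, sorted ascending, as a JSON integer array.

[2,3,4,5,5,6,6,7,7,8,9,9,10,14,19,21]

Per-enzyme occurrences:
  ZebIII CAGGGAC/6: at [3, 29, 36, 50, 69, 77] ⇒ [9, 35, 42, 56, 75, 83]
  IvoI CAAA/3: at [44, 93, 101, 108, 118] ⇒ [47, 96, 104, 111, 121]
  QalVI AACA/1: at [13, 85, 91, 97] ⇒ [14, 86, 92, 98]

Pooled cuts: [9, 14, 35, 42, 47, 56, 75, 83, 86, 92, 96, 98, 104, 111, 121]

Fragment lengths:
  [0,9): 9 bp
  [9,14): 5 bp
  [14,35): 21 bp
  [35,42): 7 bp
  [42,47): 5 bp
  [47,56): 9 bp
  [56,75): 19 bp
  [75,83): 8 bp
  [83,86): 3 bp
  [86,92): 6 bp
  [92,96): 4 bp
  [96,98): 2 bp
  [98,104): 6 bp
  [104,111): 7 bp
  [111,121): 10 bp
  [121,135): 14 bp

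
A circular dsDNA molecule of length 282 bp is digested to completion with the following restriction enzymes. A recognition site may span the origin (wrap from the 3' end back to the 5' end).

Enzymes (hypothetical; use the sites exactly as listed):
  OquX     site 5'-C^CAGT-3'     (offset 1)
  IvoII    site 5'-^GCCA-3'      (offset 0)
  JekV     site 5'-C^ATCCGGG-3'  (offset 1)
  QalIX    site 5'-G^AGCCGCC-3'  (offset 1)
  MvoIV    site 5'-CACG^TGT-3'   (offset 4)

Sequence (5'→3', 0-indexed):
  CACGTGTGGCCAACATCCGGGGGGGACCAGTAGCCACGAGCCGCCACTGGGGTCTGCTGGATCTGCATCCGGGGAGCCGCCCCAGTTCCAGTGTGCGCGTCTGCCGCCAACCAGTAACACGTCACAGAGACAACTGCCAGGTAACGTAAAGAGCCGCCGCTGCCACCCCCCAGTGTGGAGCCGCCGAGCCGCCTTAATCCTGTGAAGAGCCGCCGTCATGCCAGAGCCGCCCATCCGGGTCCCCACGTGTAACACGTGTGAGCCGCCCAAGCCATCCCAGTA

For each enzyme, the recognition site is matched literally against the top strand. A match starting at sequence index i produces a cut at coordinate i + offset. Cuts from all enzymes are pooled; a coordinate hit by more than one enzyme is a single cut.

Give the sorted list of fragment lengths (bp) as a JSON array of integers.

[4,4,4,5,5,6,6,6,6,7,8,8,8,8,8,9,9,9,10,10,12,13,15,16,17,21,24,24]

Per-enzyme occurrences:
  OquX (CCAGT, off=1): starts [26, 81, 87, 110, 169, 276] → cuts [27, 82, 88, 111, 170, 277]
  IvoII (GCCA, off=0): starts [8, 32, 42, 105, 135, 161, 219, 270] → cuts [8, 32, 42, 105, 135, 161, 219, 270]
  JekV (CATCCGGG, off=1): starts [13, 65, 231] → cuts [14, 66, 232]
  QalIX (GAGCCGCC, off=1): starts [37, 73, 150, 177, 185, 206, 223, 259] → cuts [38, 74, 151, 178, 186, 207, 224, 260]
  MvoIV (CACGTGT, off=4): starts [0, 243, 252] → cuts [4, 247, 256]

All cut coordinates (distinct, sorted): [4, 8, 14, 27, 32, 38, 42, 66, 74, 82, 88, 105, 111, 135, 151, 161, 170, 178, 186, 207, 219, 224, 232, 247, 256, 260, 270, 277]

Fragment lengths:
  4→8: 4 bp
  8→14: 6 bp
  14→27: 13 bp
  27→32: 5 bp
  32→38: 6 bp
  38→42: 4 bp
  42→66: 24 bp
  66→74: 8 bp
  74→82: 8 bp
  82→88: 6 bp
  88→105: 17 bp
  105→111: 6 bp
  111→135: 24 bp
  135→151: 16 bp
  151→161: 10 bp
  161→170: 9 bp
  170→178: 8 bp
  178→186: 8 bp
  186→207: 21 bp
  207→219: 12 bp
  219→224: 5 bp
  224→232: 8 bp
  232→247: 15 bp
  247→256: 9 bp
  256→260: 4 bp
  260→270: 10 bp
  270→277: 7 bp
  277→4 (wrap): 282-277+4 = 9 bp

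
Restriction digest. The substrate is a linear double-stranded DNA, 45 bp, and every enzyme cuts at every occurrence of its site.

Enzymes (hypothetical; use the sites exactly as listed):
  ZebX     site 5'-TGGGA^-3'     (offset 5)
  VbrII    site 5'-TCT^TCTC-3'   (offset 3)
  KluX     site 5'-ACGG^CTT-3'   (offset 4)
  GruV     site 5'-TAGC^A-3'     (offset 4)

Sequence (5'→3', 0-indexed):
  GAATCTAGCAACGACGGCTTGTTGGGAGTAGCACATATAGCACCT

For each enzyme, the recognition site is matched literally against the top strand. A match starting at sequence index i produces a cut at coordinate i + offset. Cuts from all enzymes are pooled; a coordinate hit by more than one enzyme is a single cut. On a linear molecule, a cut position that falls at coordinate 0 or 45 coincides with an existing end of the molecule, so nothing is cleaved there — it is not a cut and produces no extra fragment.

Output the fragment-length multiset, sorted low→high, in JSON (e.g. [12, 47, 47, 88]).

Site scan:
  ZebX TGGGA/5: at [22] ⇒ [27]
  VbrII (TCTTCTC, off=3): no sites
  KluX ACGGCTT/4: at [13] ⇒ [17]
  GruV TAGCA/4: at [5, 28, 37] ⇒ [9, 32, 41]

All cut coordinates (distinct, sorted): [9, 17, 27, 32, 41]

Fragment lengths:
  [0,9): 9 bp
  [9,17): 8 bp
  [17,27): 10 bp
  [27,32): 5 bp
  [32,41): 9 bp
  [41,45): 4 bp

[4,5,8,9,9,10]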